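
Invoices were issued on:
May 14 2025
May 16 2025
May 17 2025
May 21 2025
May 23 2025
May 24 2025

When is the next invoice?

May 28 2025

Gaps: 2, 1, 4, 2, 1 days — not constant, but cyclic with period 3.
The events fall on every Wednesday, Friday and Saturday.
Next Wednesday: May 28 2025.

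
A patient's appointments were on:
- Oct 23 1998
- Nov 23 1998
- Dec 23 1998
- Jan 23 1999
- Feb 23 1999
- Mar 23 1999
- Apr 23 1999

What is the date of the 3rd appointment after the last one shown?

Jul 23 1999

The day-of-month is always 23 (31, 30, 31, 31, 28, 31 days between events).
So this recurs on the 23rd of each month.
Next: May 1999 → May 23 1999.
Next: June 1999 → Jun 23 1999.
Next: July 1999 → Jul 23 1999.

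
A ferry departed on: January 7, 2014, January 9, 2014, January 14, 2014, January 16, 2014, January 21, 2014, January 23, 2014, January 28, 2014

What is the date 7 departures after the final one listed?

Every event lands on a Tuesday or Thursday (gaps cycle 2, 5, 2, 5, 2, 5).
So the schedule is: every Tuesday and Thursday.
Next Thursday: January 30, 2014.
The following Tuesday is February 4, 2014.
Next Thursday: February 6, 2014.
Next Tuesday: February 11, 2014.
The following Thursday is February 13, 2014.
The following Tuesday is February 18, 2014.
The following Thursday is February 20, 2014.

February 20, 2014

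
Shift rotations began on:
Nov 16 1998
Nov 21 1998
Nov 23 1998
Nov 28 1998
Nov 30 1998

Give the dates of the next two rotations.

Dec 5 1998, Dec 7 1998

The gap pattern 5, 2, 5, 2 repeats every 2 events.
These are the Mondays and Saturdays of each week.
The following Saturday is Dec 5 1998.
The following Monday is Dec 7 1998.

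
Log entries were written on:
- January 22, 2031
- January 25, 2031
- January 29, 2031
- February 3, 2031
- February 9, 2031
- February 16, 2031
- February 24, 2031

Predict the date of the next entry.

The spacing grows by 1 each time: 3, 4, 5, 6, 7, 8 days.
Next gap: 9 days. February 24, 2031 + 9 days = March 5, 2031.

March 5, 2031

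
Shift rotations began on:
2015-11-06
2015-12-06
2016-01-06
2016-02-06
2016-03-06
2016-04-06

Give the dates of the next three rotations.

Gaps: 30, 31, 31, 29, 31 days — not constant. Every event is on the 6th of the month.
Pattern: the 6th of each month.
May 2016: 2016-05-06.
Next: June 2016 → 2016-06-06.
July 2016: 2016-07-06.

2016-05-06, 2016-06-06, 2016-07-06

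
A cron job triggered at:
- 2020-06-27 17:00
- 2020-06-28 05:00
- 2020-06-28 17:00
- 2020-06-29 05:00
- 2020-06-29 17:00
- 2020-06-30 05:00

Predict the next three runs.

2020-06-30 17:00, 2020-07-01 05:00, 2020-07-01 17:00

Spacing: 12, 12, 12, 12, 12 h — constant 12 h.
2020-06-30 05:00 + 12 h = 2020-06-30 17:00.
2020-06-30 17:00 + 12 h = 2020-07-01 05:00.
2020-07-01 05:00 + 12 h = 2020-07-01 17:00.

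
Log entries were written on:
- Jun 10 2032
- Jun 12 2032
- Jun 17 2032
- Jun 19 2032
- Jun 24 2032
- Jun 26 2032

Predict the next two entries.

The gap pattern 2, 5, 2, 5, 2 repeats every 2 events.
These are the Thursdays and Saturdays of each week.
The following Thursday is Jul 1 2032.
The following Saturday is Jul 3 2032.

Jul 1 2032, Jul 3 2032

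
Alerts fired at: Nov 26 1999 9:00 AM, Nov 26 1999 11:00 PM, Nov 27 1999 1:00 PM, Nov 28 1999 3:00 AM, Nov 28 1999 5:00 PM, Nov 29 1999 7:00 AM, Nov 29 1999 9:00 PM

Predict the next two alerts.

The interval is a steady 14 hours (14, 14, 14, 14, 14, 14).
Nov 29 1999 9:00 PM + 14 h = Nov 30 1999 11:00 AM.
Nov 30 1999 11:00 AM + 14 h = Dec 1 1999 1:00 AM.

Nov 30 1999 11:00 AM, Dec 1 1999 1:00 AM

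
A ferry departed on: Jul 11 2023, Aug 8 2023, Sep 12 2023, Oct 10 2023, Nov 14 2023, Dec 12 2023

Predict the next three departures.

Jan 9 2024, Feb 13 2024, Mar 12 2024

Gaps: 28, 35, 28, 35, 28 days — a mix of 28 and 35. Every date is a Tuesday.
Each is the 2nd Tuesday of its month.
January 2024 — 2nd Tuesday is Jan 9 2024.
2nd Tuesday of February 2024: Feb 13 2024.
2nd Tuesday of March 2024: Mar 12 2024.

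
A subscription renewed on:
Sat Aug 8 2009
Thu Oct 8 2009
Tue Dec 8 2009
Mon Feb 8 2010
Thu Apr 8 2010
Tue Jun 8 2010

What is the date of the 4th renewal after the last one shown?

Each date is the 8th; the gaps (61, 61, 62, 59, 61) track the month lengths.
The rule is the 8th of every 2 months.
Next: August 2010 → Sun Aug 8 2010.
October 2010: Fri Oct 8 2010.
Next: December 2010 → Wed Dec 8 2010.
February 2011: Tue Feb 8 2011.

Tue Feb 8 2011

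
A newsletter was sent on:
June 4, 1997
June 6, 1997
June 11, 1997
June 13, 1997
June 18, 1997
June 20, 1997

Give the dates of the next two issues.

Every event lands on a Wednesday or Friday (gaps cycle 2, 5, 2, 5, 2).
So the schedule is: every Wednesday and Friday.
The following Wednesday is June 25, 1997.
Next Friday: June 27, 1997.

June 25, 1997; June 27, 1997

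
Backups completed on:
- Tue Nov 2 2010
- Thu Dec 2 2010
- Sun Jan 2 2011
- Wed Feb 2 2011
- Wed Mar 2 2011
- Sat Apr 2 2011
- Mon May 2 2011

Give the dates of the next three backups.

Thu Jun 2 2011, Sat Jul 2 2011, Tue Aug 2 2011

The day-of-month is always 2 (30, 31, 31, 28, 31, 30 days between events).
So this recurs on the 2nd of each month.
Next: June 2011 → Thu Jun 2 2011.
July 2011: Sat Jul 2 2011.
Next: August 2011 → Tue Aug 2 2011.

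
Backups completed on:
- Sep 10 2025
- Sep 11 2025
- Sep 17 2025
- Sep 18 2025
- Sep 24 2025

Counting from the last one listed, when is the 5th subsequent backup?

Every event lands on a Wednesday or Thursday (gaps cycle 1, 6, 1, 6).
So the schedule is: every Wednesday and Thursday.
Next Thursday: Sep 25 2025.
Next Wednesday: Oct 1 2025.
Next Thursday: Oct 2 2025.
The following Wednesday is Oct 8 2025.
Next Thursday: Oct 9 2025.

Oct 9 2025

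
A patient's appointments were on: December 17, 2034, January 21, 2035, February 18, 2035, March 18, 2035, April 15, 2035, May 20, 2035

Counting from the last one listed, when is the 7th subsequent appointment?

Gaps: 35, 28, 28, 28, 35 days — a mix of 28 and 35. Every date is a Sunday.
Each is the 3rd Sunday of its month.
June 2035 — 3rd Sunday is June 17, 2035.
July 2035 — 3rd Sunday is July 15, 2035.
August 2035 — 3rd Sunday is August 19, 2035.
3rd Sunday of September 2035: September 16, 2035.
3rd Sunday of October 2035: October 21, 2035.
3rd Sunday of November 2035: November 18, 2035.
3rd Sunday of December 2035: December 16, 2035.

December 16, 2035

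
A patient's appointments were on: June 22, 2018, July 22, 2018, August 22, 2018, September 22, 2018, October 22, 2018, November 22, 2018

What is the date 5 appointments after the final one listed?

Gaps: 30, 31, 31, 30, 31 days — not constant. Every event is on the 22nd of the month.
Pattern: the 22nd of each month.
Next: December 2018 → December 22, 2018.
Next: January 2019 → January 22, 2019.
Next: February 2019 → February 22, 2019.
Next: March 2019 → March 22, 2019.
April 2019: April 22, 2019.

April 22, 2019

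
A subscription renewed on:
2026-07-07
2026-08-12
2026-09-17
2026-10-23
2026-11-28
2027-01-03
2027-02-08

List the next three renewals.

2027-03-16, 2027-04-21, 2027-05-27

The spacing is 36, 36, 36, 36, 36, 36 days — always 36 days.
2027-02-08 + 36 days = 2027-03-16.
2027-03-16 + 36 days = 2027-04-21.
2027-04-21 + 36 days = 2027-05-27.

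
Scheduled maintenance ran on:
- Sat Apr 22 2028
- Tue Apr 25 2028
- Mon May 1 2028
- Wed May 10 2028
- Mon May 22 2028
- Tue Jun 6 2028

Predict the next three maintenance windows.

Sat Jun 24 2028, Sat Jul 15 2028, Tue Aug 8 2028

Intervals are 3, 6, 9, 12, 15 days — an arithmetic progression with common difference 3.
Next gap: 18 days. Tue Jun 6 2028 + 18 days = Sat Jun 24 2028.
Next gap: 21 days. Sat Jun 24 2028 + 21 days = Sat Jul 15 2028.
Next gap: 24 days. Sat Jul 15 2028 + 24 days = Tue Aug 8 2028.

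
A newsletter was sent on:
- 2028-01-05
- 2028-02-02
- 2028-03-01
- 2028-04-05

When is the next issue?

These are Wednesdays at 28- or 35-day spacing (28, 28, 35).
The pattern: 1st Wednesday of the month.
May 2028 — 1st Wednesday is 2028-05-03.

2028-05-03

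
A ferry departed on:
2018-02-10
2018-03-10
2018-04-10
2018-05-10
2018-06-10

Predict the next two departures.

2018-07-10, 2018-08-10

Each date is the 10th; the gaps (28, 31, 30, 31) track the month lengths.
The rule is the 10th of each month.
Next: July 2018 → 2018-07-10.
August 2018: 2018-08-10.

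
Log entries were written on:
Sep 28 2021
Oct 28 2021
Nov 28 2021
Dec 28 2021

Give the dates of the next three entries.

Gaps: 30, 31, 30 days — not constant. Every event is on the 28th of the month.
Pattern: the 28th of each month.
Next: January 2022 → Jan 28 2022.
February 2022: Feb 28 2022.
Next: March 2022 → Mar 28 2022.

Jan 28 2022, Feb 28 2022, Mar 28 2022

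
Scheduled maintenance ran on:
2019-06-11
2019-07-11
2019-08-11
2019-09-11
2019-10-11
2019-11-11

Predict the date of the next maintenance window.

2019-12-11

Gaps: 30, 31, 31, 30, 31 days — not constant. Every event is on the 11th of the month.
Pattern: the 11th of each month.
December 2019: 2019-12-11.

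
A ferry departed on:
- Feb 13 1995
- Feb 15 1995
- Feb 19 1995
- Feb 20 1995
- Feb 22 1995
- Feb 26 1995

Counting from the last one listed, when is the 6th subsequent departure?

The gap pattern 2, 4, 1, 2, 4 repeats every 3 events.
These are the Mondays, Wednesdays and Sundays of each week.
Next Monday: Feb 27 1995.
Next Wednesday: Mar 1 1995.
The following Sunday is Mar 5 1995.
The following Monday is Mar 6 1995.
The following Wednesday is Mar 8 1995.
Next Sunday: Mar 12 1995.

Mar 12 1995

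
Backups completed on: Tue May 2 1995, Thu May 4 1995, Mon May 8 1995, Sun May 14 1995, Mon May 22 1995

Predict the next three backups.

Intervals are 2, 4, 6, 8 days — an arithmetic progression with common difference 2.
Next gap: 10 days. Mon May 22 1995 + 10 days = Thu Jun 1 1995.
Next gap: 12 days. Thu Jun 1 1995 + 12 days = Tue Jun 13 1995.
Next gap: 14 days. Tue Jun 13 1995 + 14 days = Tue Jun 27 1995.

Thu Jun 1 1995, Tue Jun 13 1995, Tue Jun 27 1995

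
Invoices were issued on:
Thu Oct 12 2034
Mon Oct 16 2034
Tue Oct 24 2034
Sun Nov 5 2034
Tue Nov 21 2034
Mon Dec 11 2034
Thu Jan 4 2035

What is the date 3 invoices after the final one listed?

Tue Apr 10 2035

The spacing grows by 4 each time: 4, 8, 12, 16, 20, 24 days.
Next gap: 28 days. Thu Jan 4 2035 + 28 days = Thu Feb 1 2035.
Next gap: 32 days. Thu Feb 1 2035 + 32 days = Mon Mar 5 2035.
Next gap: 36 days. Mon Mar 5 2035 + 36 days = Tue Apr 10 2035.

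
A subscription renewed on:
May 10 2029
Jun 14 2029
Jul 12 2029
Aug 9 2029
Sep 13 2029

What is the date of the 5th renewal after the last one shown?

All dates are Thursdays, 35, 28, 28, 35 days apart.
Specifically, the 2nd Thursday of each month.
2nd Thursday of October 2029: Oct 11 2029.
November 2029 — 2nd Thursday is Nov 8 2029.
December 2029 — 2nd Thursday is Dec 13 2029.
January 2030 — 2nd Thursday is Jan 10 2030.
February 2030 — 2nd Thursday is Feb 14 2030.

Feb 14 2030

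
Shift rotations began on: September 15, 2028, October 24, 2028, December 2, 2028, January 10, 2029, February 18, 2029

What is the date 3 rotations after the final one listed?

June 15, 2029

Every event comes 39 days after the last (39, 39, 39, 39).
February 18, 2029 + 39 days = March 29, 2029.
March 29, 2029 + 39 days = May 7, 2029.
May 7, 2029 + 39 days = June 15, 2029.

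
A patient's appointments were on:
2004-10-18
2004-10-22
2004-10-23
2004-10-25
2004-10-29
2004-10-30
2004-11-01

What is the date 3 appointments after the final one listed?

2004-11-08

Every event lands on a Monday or Friday or Saturday (gaps cycle 4, 1, 2, 4, 1, 2).
So the schedule is: every Monday, Friday and Saturday.
The following Friday is 2004-11-05.
Next Saturday: 2004-11-06.
Next Monday: 2004-11-08.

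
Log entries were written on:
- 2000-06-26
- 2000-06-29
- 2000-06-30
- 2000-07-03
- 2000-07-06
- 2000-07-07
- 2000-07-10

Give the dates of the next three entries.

2000-07-13, 2000-07-14, 2000-07-17

The gap pattern 3, 1, 3, 3, 1, 3 repeats every 3 events.
These are the Mondays, Thursdays and Fridays of each week.
Next Thursday: 2000-07-13.
The following Friday is 2000-07-14.
The following Monday is 2000-07-17.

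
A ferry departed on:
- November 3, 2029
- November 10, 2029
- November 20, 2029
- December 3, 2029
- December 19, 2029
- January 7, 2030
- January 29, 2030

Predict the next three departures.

February 23, 2030; March 23, 2030; April 23, 2030

Gaps: 7, 10, 13, 16, 19, 22 days — each gap is 3 larger than the previous one.
Next gap: 25 days. January 29, 2030 + 25 days = February 23, 2030.
Next gap: 28 days. February 23, 2030 + 28 days = March 23, 2030.
Next gap: 31 days. March 23, 2030 + 31 days = April 23, 2030.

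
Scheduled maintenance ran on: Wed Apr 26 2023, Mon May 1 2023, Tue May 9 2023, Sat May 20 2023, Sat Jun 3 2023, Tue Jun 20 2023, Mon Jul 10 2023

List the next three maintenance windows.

Intervals are 5, 8, 11, 14, 17, 20 days — an arithmetic progression with common difference 3.
Next gap: 23 days. Mon Jul 10 2023 + 23 days = Wed Aug 2 2023.
Next gap: 26 days. Wed Aug 2 2023 + 26 days = Mon Aug 28 2023.
Next gap: 29 days. Mon Aug 28 2023 + 29 days = Tue Sep 26 2023.

Wed Aug 2 2023, Mon Aug 28 2023, Tue Sep 26 2023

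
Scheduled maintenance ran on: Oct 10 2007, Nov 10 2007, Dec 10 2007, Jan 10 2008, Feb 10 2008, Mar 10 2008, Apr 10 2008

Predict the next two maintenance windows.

May 10 2008, Jun 10 2008

Gaps: 31, 30, 31, 31, 29, 31 days — not constant. Every event is on the 10th of the month.
Pattern: the 10th of each month.
Next: May 2008 → May 10 2008.
June 2008: Jun 10 2008.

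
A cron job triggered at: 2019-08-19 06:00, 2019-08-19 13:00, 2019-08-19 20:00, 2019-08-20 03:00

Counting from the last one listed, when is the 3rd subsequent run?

The interval is a steady 7 hours (7, 7, 7).
2019-08-20 03:00 + 7 h = 2019-08-20 10:00.
2019-08-20 10:00 + 7 h = 2019-08-20 17:00.
2019-08-20 17:00 + 7 h = 2019-08-21 00:00.

2019-08-21 00:00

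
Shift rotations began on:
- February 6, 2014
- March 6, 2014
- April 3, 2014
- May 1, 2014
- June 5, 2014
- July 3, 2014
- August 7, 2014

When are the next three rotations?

September 4, 2014; October 2, 2014; November 6, 2014

Gaps: 28, 28, 28, 35, 28, 35 days — a mix of 28 and 35. Every date is a Thursday.
Each is the 1st Thursday of its month.
September 2014 — 1st Thursday is September 4, 2014.
1st Thursday of October 2014: October 2, 2014.
November 2014 — 1st Thursday is November 6, 2014.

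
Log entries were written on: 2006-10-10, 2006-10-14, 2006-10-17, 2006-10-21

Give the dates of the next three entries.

Every event lands on a Tuesday or Saturday (gaps cycle 4, 3, 4).
So the schedule is: every Tuesday and Saturday.
The following Tuesday is 2006-10-24.
The following Saturday is 2006-10-28.
Next Tuesday: 2006-10-31.

2006-10-24, 2006-10-28, 2006-10-31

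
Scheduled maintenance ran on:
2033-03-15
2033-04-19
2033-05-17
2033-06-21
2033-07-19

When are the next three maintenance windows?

2033-08-16, 2033-09-20, 2033-10-18

All dates are Tuesdays, 35, 28, 35, 28 days apart.
Specifically, the 3rd Tuesday of each month.
3rd Tuesday of August 2033: 2033-08-16.
September 2033 — 3rd Tuesday is 2033-09-20.
October 2033 — 3rd Tuesday is 2033-10-18.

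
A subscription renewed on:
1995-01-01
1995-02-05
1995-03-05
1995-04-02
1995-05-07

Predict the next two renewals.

Gaps: 35, 28, 28, 35 days — a mix of 28 and 35. Every date is a Sunday.
Each is the 1st Sunday of its month.
June 1995 — 1st Sunday is 1995-06-04.
July 1995 — 1st Sunday is 1995-07-02.

1995-06-04, 1995-07-02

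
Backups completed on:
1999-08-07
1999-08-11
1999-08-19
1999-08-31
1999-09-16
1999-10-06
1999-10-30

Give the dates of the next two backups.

Gaps: 4, 8, 12, 16, 20, 24 days — each gap is 4 larger than the previous one.
Next gap: 28 days. 1999-10-30 + 28 days = 1999-11-27.
Next gap: 32 days. 1999-11-27 + 32 days = 1999-12-29.

1999-11-27, 1999-12-29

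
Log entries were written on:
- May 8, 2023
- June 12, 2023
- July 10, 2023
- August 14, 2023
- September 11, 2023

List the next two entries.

These are Mondays at 28- or 35-day spacing (35, 28, 35, 28).
The pattern: 2nd Monday of the month.
2nd Monday of October 2023: October 9, 2023.
2nd Monday of November 2023: November 13, 2023.

October 9, 2023; November 13, 2023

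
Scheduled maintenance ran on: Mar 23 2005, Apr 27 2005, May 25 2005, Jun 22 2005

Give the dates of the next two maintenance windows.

All dates are Wednesdays, 35, 28, 28 days apart.
Specifically, the 4th Wednesday of each month.
July 2005 — 4th Wednesday is Jul 27 2005.
4th Wednesday of August 2005: Aug 24 2005.

Jul 27 2005, Aug 24 2005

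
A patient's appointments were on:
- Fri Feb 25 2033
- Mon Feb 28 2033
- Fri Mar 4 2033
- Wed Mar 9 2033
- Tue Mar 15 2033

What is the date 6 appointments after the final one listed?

The spacing grows by 1 each time: 3, 4, 5, 6 days.
Next gap: 7 days. Tue Mar 15 2033 + 7 days = Tue Mar 22 2033.
Next gap: 8 days. Tue Mar 22 2033 + 8 days = Wed Mar 30 2033.
Next gap: 9 days. Wed Mar 30 2033 + 9 days = Fri Apr 8 2033.
Next gap: 10 days. Fri Apr 8 2033 + 10 days = Mon Apr 18 2033.
Next gap: 11 days. Mon Apr 18 2033 + 11 days = Fri Apr 29 2033.
Next gap: 12 days. Fri Apr 29 2033 + 12 days = Wed May 11 2033.

Wed May 11 2033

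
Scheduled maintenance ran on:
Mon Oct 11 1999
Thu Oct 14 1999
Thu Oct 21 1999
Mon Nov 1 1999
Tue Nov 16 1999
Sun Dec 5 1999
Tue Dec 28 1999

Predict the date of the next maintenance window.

Mon Jan 24 2000

The spacing grows by 4 each time: 3, 7, 11, 15, 19, 23 days.
Next gap: 27 days. Tue Dec 28 1999 + 27 days = Mon Jan 24 2000.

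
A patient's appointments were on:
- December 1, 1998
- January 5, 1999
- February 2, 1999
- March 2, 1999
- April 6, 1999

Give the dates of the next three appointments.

May 4, 1999; June 1, 1999; July 6, 1999

Gaps: 35, 28, 28, 35 days — a mix of 28 and 35. Every date is a Tuesday.
Each is the 1st Tuesday of its month.
May 1999 — 1st Tuesday is May 4, 1999.
June 1999 — 1st Tuesday is June 1, 1999.
July 1999 — 1st Tuesday is July 6, 1999.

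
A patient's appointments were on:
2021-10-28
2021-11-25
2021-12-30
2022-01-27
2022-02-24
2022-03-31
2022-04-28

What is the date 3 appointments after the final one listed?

2022-07-28

Every date is a Thursday; gaps 28, 35, 28, 28, 35, 28 days.
Each is the last Thursday of its month (at least one falls on the 29th or later, ruling out '4th Thursday').
Last Thursday of May 2022: 2022-05-26.
June 2022 ends with Thursday 2022-06-30.
Last Thursday of July 2022: 2022-07-28.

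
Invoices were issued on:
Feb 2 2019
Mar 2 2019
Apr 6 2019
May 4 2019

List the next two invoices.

Jun 1 2019, Jul 6 2019

All dates are Saturdays, 28, 35, 28 days apart.
Specifically, the 1st Saturday of each month.
June 2019 — 1st Saturday is Jun 1 2019.
1st Saturday of July 2019: Jul 6 2019.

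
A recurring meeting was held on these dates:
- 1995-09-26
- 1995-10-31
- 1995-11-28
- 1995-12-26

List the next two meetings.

Every date is a Tuesday; gaps 35, 28, 28 days.
Each is the last Tuesday of its month (at least one falls on the 29th or later, ruling out '4th Tuesday').
Last Tuesday of January 1996: 1996-01-30.
Last Tuesday of February 1996: 1996-02-27.

1996-01-30, 1996-02-27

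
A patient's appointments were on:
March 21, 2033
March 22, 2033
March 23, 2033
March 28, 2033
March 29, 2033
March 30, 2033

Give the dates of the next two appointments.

April 4, 2033; April 5, 2033

Gaps: 1, 1, 5, 1, 1 days — not constant, but cyclic with period 3.
The events fall on every Monday, Tuesday and Wednesday.
Next Monday: April 4, 2033.
The following Tuesday is April 5, 2033.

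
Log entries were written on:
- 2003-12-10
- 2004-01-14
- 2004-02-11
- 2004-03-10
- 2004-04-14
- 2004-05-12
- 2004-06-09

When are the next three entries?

2004-07-14, 2004-08-11, 2004-09-08

All dates are Wednesdays, 35, 28, 28, 35, 28, 28 days apart.
Specifically, the 2nd Wednesday of each month.
July 2004 — 2nd Wednesday is 2004-07-14.
August 2004 — 2nd Wednesday is 2004-08-11.
September 2004 — 2nd Wednesday is 2004-09-08.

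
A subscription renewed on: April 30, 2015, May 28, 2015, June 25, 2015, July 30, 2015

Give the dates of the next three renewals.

August 27, 2015; September 24, 2015; October 29, 2015

All Thursdays; the gaps (28, 28, 35) vary with month length.
This is the last Thursday of each month.
Last Thursday of August 2015: August 27, 2015.
September 2015 ends with Thursday September 24, 2015.
Last Thursday of October 2015: October 29, 2015.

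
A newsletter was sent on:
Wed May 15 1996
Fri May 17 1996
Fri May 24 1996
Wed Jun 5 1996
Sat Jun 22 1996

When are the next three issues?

Sun Jul 14 1996, Sat Aug 10 1996, Wed Sep 11 1996

Intervals are 2, 7, 12, 17 days — an arithmetic progression with common difference 5.
Next gap: 22 days. Sat Jun 22 1996 + 22 days = Sun Jul 14 1996.
Next gap: 27 days. Sun Jul 14 1996 + 27 days = Sat Aug 10 1996.
Next gap: 32 days. Sat Aug 10 1996 + 32 days = Wed Sep 11 1996.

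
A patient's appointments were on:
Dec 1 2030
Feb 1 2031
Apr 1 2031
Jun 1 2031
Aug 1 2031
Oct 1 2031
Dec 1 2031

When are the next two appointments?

Feb 1 2032, Apr 1 2032

Gaps: 62, 59, 61, 61, 61, 61 days — not constant. Every event is on the 1st of the month.
Pattern: the 1st of every 2 months.
Next: February 2032 → Feb 1 2032.
April 2032: Apr 1 2032.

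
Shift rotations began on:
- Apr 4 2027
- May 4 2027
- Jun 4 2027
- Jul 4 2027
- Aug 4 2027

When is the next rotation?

Sep 4 2027

Gaps: 30, 31, 30, 31 days — not constant. Every event is on the 4th of the month.
Pattern: the 4th of each month.
September 2027: Sep 4 2027.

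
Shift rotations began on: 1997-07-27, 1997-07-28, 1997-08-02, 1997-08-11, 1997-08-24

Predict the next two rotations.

Intervals are 1, 5, 9, 13 days — an arithmetic progression with common difference 4.
Next gap: 17 days. 1997-08-24 + 17 days = 1997-09-10.
Next gap: 21 days. 1997-09-10 + 21 days = 1997-10-01.

1997-09-10, 1997-10-01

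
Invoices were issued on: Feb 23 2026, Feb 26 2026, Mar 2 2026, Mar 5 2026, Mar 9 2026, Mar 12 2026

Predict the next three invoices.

Every event lands on a Monday or Thursday (gaps cycle 3, 4, 3, 4, 3).
So the schedule is: every Monday and Thursday.
Next Monday: Mar 16 2026.
Next Thursday: Mar 19 2026.
The following Monday is Mar 23 2026.

Mar 16 2026, Mar 19 2026, Mar 23 2026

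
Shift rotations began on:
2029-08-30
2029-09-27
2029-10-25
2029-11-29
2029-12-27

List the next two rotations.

Every date is a Thursday; gaps 28, 28, 35, 28 days.
Each is the last Thursday of its month (at least one falls on the 29th or later, ruling out '4th Thursday').
January 2030 ends with Thursday 2030-01-31.
February 2030 ends with Thursday 2030-02-28.

2030-01-31, 2030-02-28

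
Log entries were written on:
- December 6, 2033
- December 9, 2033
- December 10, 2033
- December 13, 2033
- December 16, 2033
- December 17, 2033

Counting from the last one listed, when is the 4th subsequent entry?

December 27, 2033

Gaps: 3, 1, 3, 3, 1 days — not constant, but cyclic with period 3.
The events fall on every Tuesday, Friday and Saturday.
The following Tuesday is December 20, 2033.
Next Friday: December 23, 2033.
The following Saturday is December 24, 2033.
The following Tuesday is December 27, 2033.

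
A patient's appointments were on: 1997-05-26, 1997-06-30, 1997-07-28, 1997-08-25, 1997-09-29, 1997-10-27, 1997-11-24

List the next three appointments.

1997-12-29, 1998-01-26, 1998-02-23

Every date is a Monday; gaps 35, 28, 28, 35, 28, 28 days.
Each is the last Monday of its month (at least one falls on the 29th or later, ruling out '4th Monday').
Last Monday of December 1997: 1997-12-29.
Last Monday of January 1998: 1998-01-26.
February 1998 ends with Monday 1998-02-23.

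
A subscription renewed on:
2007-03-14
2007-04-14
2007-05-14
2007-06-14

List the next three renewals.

2007-07-14, 2007-08-14, 2007-09-14

Gaps: 31, 30, 31 days — not constant. Every event is on the 14th of the month.
Pattern: the 14th of each month.
July 2007: 2007-07-14.
Next: August 2007 → 2007-08-14.
September 2007: 2007-09-14.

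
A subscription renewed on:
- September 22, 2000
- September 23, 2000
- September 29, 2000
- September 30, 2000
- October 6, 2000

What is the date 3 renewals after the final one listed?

October 14, 2000

The gap pattern 1, 6, 1, 6 repeats every 2 events.
These are the Fridays and Saturdays of each week.
Next Saturday: October 7, 2000.
Next Friday: October 13, 2000.
Next Saturday: October 14, 2000.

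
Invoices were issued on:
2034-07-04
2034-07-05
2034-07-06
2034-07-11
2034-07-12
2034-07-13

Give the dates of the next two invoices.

Every event lands on a Tuesday or Wednesday or Thursday (gaps cycle 1, 1, 5, 1, 1).
So the schedule is: every Tuesday, Wednesday and Thursday.
The following Tuesday is 2034-07-18.
The following Wednesday is 2034-07-19.

2034-07-18, 2034-07-19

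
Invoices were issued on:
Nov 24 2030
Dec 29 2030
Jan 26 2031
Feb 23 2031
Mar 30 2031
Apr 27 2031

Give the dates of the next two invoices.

May 25 2031, Jun 29 2031

Every date is a Sunday; gaps 35, 28, 28, 35, 28 days.
Each is the last Sunday of its month (at least one falls on the 29th or later, ruling out '4th Sunday').
May 2031 ends with Sunday May 25 2031.
Last Sunday of June 2031: Jun 29 2031.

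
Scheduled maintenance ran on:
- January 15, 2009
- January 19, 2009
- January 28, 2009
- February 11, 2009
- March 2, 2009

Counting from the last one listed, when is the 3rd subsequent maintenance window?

Gaps: 4, 9, 14, 19 days — each gap is 5 larger than the previous one.
Next gap: 24 days. March 2, 2009 + 24 days = March 26, 2009.
Next gap: 29 days. March 26, 2009 + 29 days = April 24, 2009.
Next gap: 34 days. April 24, 2009 + 34 days = May 28, 2009.

May 28, 2009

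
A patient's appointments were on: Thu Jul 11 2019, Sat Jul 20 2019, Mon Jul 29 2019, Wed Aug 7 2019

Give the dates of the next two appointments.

Fri Aug 16 2019, Sun Aug 25 2019

The spacing is 9, 9, 9 days — always 9 days.
Wed Aug 7 2019 + 9 days = Fri Aug 16 2019.
Fri Aug 16 2019 + 9 days = Sun Aug 25 2019.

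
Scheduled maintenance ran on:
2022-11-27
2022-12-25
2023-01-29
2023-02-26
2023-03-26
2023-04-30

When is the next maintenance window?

2023-05-28

All Sundays; the gaps (28, 35, 28, 28, 35) vary with month length.
This is the last Sunday of each month.
May 2023 ends with Sunday 2023-05-28.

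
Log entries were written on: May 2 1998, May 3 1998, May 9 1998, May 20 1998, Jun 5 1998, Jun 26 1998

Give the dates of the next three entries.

The spacing grows by 5 each time: 1, 6, 11, 16, 21 days.
Next gap: 26 days. Jun 26 1998 + 26 days = Jul 22 1998.
Next gap: 31 days. Jul 22 1998 + 31 days = Aug 22 1998.
Next gap: 36 days. Aug 22 1998 + 36 days = Sep 27 1998.

Jul 22 1998, Aug 22 1998, Sep 27 1998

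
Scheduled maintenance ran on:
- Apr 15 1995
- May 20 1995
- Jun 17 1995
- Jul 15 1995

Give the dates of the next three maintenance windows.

These are Saturdays at 28- or 35-day spacing (35, 28, 28).
The pattern: 3rd Saturday of the month.
3rd Saturday of August 1995: Aug 19 1995.
3rd Saturday of September 1995: Sep 16 1995.
October 1995 — 3rd Saturday is Oct 21 1995.

Aug 19 1995, Sep 16 1995, Oct 21 1995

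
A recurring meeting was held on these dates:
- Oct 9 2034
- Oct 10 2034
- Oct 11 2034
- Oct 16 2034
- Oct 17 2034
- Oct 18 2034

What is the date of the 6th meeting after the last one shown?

Nov 1 2034

The gap pattern 1, 1, 5, 1, 1 repeats every 3 events.
These are the Mondays, Tuesdays and Wednesdays of each week.
The following Monday is Oct 23 2034.
Next Tuesday: Oct 24 2034.
The following Wednesday is Oct 25 2034.
Next Monday: Oct 30 2034.
Next Tuesday: Oct 31 2034.
Next Wednesday: Nov 1 2034.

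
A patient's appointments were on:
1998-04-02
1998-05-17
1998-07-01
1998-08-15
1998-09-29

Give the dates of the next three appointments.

The spacing is 45, 45, 45, 45 days — always 45 days.
1998-09-29 + 45 days = 1998-11-13.
1998-11-13 + 45 days = 1998-12-28.
1998-12-28 + 45 days = 1999-02-11.

1998-11-13, 1998-12-28, 1999-02-11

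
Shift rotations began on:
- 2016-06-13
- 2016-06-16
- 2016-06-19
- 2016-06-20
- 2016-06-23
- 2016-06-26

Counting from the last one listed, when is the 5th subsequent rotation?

Gaps: 3, 3, 1, 3, 3 days — not constant, but cyclic with period 3.
The events fall on every Monday, Thursday and Sunday.
The following Monday is 2016-06-27.
The following Thursday is 2016-06-30.
Next Sunday: 2016-07-03.
Next Monday: 2016-07-04.
The following Thursday is 2016-07-07.

2016-07-07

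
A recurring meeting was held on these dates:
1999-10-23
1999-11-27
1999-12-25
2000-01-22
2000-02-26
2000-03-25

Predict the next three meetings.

Gaps: 35, 28, 28, 35, 28 days — a mix of 28 and 35. Every date is a Saturday.
Each is the 4th Saturday of its month.
4th Saturday of April 2000: 2000-04-22.
4th Saturday of May 2000: 2000-05-27.
4th Saturday of June 2000: 2000-06-24.

2000-04-22, 2000-05-27, 2000-06-24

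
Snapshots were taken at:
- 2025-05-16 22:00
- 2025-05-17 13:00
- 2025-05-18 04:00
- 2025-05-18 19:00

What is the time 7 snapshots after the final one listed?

2025-05-23 04:00

Spacing: 15, 15, 15 h — constant 15 h.
2025-05-18 19:00 + 15 h = 2025-05-19 10:00.
2025-05-19 10:00 + 15 h = 2025-05-20 01:00.
2025-05-20 01:00 + 15 h = 2025-05-20 16:00.
2025-05-20 16:00 + 15 h = 2025-05-21 07:00.
2025-05-21 07:00 + 15 h = 2025-05-21 22:00.
2025-05-21 22:00 + 15 h = 2025-05-22 13:00.
2025-05-22 13:00 + 15 h = 2025-05-23 04:00.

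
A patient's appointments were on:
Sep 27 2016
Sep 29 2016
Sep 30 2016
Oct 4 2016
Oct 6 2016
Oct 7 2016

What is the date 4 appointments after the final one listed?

Oct 18 2016

Every event lands on a Tuesday or Thursday or Friday (gaps cycle 2, 1, 4, 2, 1).
So the schedule is: every Tuesday, Thursday and Friday.
The following Tuesday is Oct 11 2016.
The following Thursday is Oct 13 2016.
Next Friday: Oct 14 2016.
Next Tuesday: Oct 18 2016.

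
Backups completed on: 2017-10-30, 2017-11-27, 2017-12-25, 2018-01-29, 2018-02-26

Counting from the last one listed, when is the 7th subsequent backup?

2018-09-24

All Mondays; the gaps (28, 28, 35, 28) vary with month length.
This is the last Monday of each month.
Last Monday of March 2018: 2018-03-26.
April 2018 ends with Monday 2018-04-30.
May 2018 ends with Monday 2018-05-28.
Last Monday of June 2018: 2018-06-25.
July 2018 ends with Monday 2018-07-30.
Last Monday of August 2018: 2018-08-27.
September 2018 ends with Monday 2018-09-24.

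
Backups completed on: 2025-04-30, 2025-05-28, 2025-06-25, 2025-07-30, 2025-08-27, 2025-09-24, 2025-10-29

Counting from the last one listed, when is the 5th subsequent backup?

2026-03-25

Every date is a Wednesday; gaps 28, 28, 35, 28, 28, 35 days.
Each is the last Wednesday of its month (at least one falls on the 29th or later, ruling out '4th Wednesday').
Last Wednesday of November 2025: 2025-11-26.
December 2025 ends with Wednesday 2025-12-31.
January 2026 ends with Wednesday 2026-01-28.
February 2026 ends with Wednesday 2026-02-25.
Last Wednesday of March 2026: 2026-03-25.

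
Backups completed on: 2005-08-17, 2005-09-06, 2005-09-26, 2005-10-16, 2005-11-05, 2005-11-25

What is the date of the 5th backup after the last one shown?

Gaps between consecutive events: 20, 20, 20, 20, 20 days — a constant 20-day interval.
2005-11-25 + 20 days = 2005-12-15.
2005-12-15 + 20 days = 2006-01-04.
2006-01-04 + 20 days = 2006-01-24.
2006-01-24 + 20 days = 2006-02-13.
2006-02-13 + 20 days = 2006-03-05.

2006-03-05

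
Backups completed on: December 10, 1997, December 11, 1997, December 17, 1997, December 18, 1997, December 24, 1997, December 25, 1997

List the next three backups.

Gaps: 1, 6, 1, 6, 1 days — not constant, but cyclic with period 2.
The events fall on every Wednesday and Thursday.
The following Wednesday is December 31, 1997.
Next Thursday: January 1, 1998.
The following Wednesday is January 7, 1998.

December 31, 1997; January 1, 1998; January 7, 1998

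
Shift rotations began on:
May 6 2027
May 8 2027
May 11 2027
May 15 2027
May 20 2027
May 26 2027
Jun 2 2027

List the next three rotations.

The spacing grows by 1 each time: 2, 3, 4, 5, 6, 7 days.
Next gap: 8 days. Jun 2 2027 + 8 days = Jun 10 2027.
Next gap: 9 days. Jun 10 2027 + 9 days = Jun 19 2027.
Next gap: 10 days. Jun 19 2027 + 10 days = Jun 29 2027.

Jun 10 2027, Jun 19 2027, Jun 29 2027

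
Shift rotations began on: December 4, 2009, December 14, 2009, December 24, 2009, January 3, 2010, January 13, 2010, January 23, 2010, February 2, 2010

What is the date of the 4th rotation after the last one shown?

March 14, 2010

Gaps between consecutive events: 10, 10, 10, 10, 10, 10 days — a constant 10-day interval.
February 2, 2010 + 10 days = February 12, 2010.
February 12, 2010 + 10 days = February 22, 2010.
February 22, 2010 + 10 days = March 4, 2010.
March 4, 2010 + 10 days = March 14, 2010.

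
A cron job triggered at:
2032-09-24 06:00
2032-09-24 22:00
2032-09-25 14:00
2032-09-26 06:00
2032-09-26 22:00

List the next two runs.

2032-09-27 14:00, 2032-09-28 06:00

The interval is a steady 16 hours (16, 16, 16, 16).
2032-09-26 22:00 + 16 h = 2032-09-27 14:00.
2032-09-27 14:00 + 16 h = 2032-09-28 06:00.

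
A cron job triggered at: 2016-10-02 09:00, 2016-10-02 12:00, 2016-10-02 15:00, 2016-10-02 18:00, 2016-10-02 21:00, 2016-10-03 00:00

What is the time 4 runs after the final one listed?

The interval is a steady 3 hours (3, 3, 3, 3, 3).
2016-10-03 00:00 + 3 h = 2016-10-03 03:00.
2016-10-03 03:00 + 3 h = 2016-10-03 06:00.
2016-10-03 06:00 + 3 h = 2016-10-03 09:00.
2016-10-03 09:00 + 3 h = 2016-10-03 12:00.

2016-10-03 12:00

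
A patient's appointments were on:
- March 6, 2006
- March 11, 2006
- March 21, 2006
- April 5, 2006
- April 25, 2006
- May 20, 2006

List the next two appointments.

Gaps: 5, 10, 15, 20, 25 days — each gap is 5 larger than the previous one.
Next gap: 30 days. May 20, 2006 + 30 days = June 19, 2006.
Next gap: 35 days. June 19, 2006 + 35 days = July 24, 2006.

June 19, 2006; July 24, 2006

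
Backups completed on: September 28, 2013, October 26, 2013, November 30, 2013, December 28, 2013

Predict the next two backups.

January 25, 2014; February 22, 2014

All Saturdays; the gaps (28, 35, 28) vary with month length.
This is the last Saturday of each month.
January 2014 ends with Saturday January 25, 2014.
February 2014 ends with Saturday February 22, 2014.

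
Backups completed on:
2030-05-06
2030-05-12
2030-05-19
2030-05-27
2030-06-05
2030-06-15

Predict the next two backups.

2030-06-26, 2030-07-08

The spacing grows by 1 each time: 6, 7, 8, 9, 10 days.
Next gap: 11 days. 2030-06-15 + 11 days = 2030-06-26.
Next gap: 12 days. 2030-06-26 + 12 days = 2030-07-08.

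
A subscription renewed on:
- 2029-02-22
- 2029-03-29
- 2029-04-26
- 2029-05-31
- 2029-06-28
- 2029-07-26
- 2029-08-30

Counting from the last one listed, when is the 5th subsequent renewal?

2030-01-31

All Thursdays; the gaps (35, 28, 35, 28, 28, 35) vary with month length.
This is the last Thursday of each month.
September 2029 ends with Thursday 2029-09-27.
October 2029 ends with Thursday 2029-10-25.
Last Thursday of November 2029: 2029-11-29.
Last Thursday of December 2029: 2029-12-27.
Last Thursday of January 2030: 2030-01-31.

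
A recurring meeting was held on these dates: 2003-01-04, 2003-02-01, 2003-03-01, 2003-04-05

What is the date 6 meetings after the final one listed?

These are Saturdays at 28- or 35-day spacing (28, 28, 35).
The pattern: 1st Saturday of the month.
May 2003 — 1st Saturday is 2003-05-03.
June 2003 — 1st Saturday is 2003-06-07.
1st Saturday of July 2003: 2003-07-05.
1st Saturday of August 2003: 2003-08-02.
1st Saturday of September 2003: 2003-09-06.
October 2003 — 1st Saturday is 2003-10-04.

2003-10-04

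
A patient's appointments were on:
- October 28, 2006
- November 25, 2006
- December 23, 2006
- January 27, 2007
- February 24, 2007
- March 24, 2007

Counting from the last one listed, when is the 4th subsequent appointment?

Gaps: 28, 28, 35, 28, 28 days — a mix of 28 and 35. Every date is a Saturday.
Each is the 4th Saturday of its month.
4th Saturday of April 2007: April 28, 2007.
May 2007 — 4th Saturday is May 26, 2007.
4th Saturday of June 2007: June 23, 2007.
July 2007 — 4th Saturday is July 28, 2007.

July 28, 2007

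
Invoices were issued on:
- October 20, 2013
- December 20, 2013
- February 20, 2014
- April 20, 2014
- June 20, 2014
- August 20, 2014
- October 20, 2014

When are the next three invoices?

December 20, 2014; February 20, 2015; April 20, 2015

The day-of-month is always 20 (61, 62, 59, 61, 61, 61 days between events).
So this recurs on the 20th of every 2 months.
Next: December 2014 → December 20, 2014.
Next: February 2015 → February 20, 2015.
Next: April 2015 → April 20, 2015.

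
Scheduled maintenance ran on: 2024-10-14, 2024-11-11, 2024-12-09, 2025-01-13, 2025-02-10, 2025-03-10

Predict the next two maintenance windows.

2025-04-14, 2025-05-12

Gaps: 28, 28, 35, 28, 28 days — a mix of 28 and 35. Every date is a Monday.
Each is the 2nd Monday of its month.
April 2025 — 2nd Monday is 2025-04-14.
2nd Monday of May 2025: 2025-05-12.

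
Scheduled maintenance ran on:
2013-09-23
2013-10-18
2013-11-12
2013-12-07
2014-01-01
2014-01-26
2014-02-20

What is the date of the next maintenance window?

2014-03-17

The spacing is 25, 25, 25, 25, 25, 25 days — always 25 days.
2014-02-20 + 25 days = 2014-03-17.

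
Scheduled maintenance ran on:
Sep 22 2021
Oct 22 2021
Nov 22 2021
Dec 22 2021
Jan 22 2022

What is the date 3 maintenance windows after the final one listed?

Apr 22 2022

Each date is the 22nd; the gaps (30, 31, 30, 31) track the month lengths.
The rule is the 22nd of each month.
Next: February 2022 → Feb 22 2022.
Next: March 2022 → Mar 22 2022.
April 2022: Apr 22 2022.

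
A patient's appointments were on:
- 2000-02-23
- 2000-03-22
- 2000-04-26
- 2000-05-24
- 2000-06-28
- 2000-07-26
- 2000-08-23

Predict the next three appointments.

All dates are Wednesdays, 28, 35, 28, 35, 28, 28 days apart.
Specifically, the 4th Wednesday of each month.
4th Wednesday of September 2000: 2000-09-27.
4th Wednesday of October 2000: 2000-10-25.
November 2000 — 4th Wednesday is 2000-11-22.

2000-09-27, 2000-10-25, 2000-11-22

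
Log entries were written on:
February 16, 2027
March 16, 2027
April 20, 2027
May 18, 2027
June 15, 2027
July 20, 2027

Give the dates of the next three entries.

All dates are Tuesdays, 28, 35, 28, 28, 35 days apart.
Specifically, the 3rd Tuesday of each month.
3rd Tuesday of August 2027: August 17, 2027.
3rd Tuesday of September 2027: September 21, 2027.
October 2027 — 3rd Tuesday is October 19, 2027.

August 17, 2027; September 21, 2027; October 19, 2027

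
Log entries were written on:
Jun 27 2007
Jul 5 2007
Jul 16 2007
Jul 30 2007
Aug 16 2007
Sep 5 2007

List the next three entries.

Sep 28 2007, Oct 24 2007, Nov 22 2007

The spacing grows by 3 each time: 8, 11, 14, 17, 20 days.
Next gap: 23 days. Sep 5 2007 + 23 days = Sep 28 2007.
Next gap: 26 days. Sep 28 2007 + 26 days = Oct 24 2007.
Next gap: 29 days. Oct 24 2007 + 29 days = Nov 22 2007.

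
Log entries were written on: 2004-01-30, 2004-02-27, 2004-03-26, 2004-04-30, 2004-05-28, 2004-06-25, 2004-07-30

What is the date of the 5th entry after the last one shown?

All Fridays; the gaps (28, 28, 35, 28, 28, 35) vary with month length.
This is the last Friday of each month.
Last Friday of August 2004: 2004-08-27.
September 2004 ends with Friday 2004-09-24.
Last Friday of October 2004: 2004-10-29.
Last Friday of November 2004: 2004-11-26.
Last Friday of December 2004: 2004-12-31.

2004-12-31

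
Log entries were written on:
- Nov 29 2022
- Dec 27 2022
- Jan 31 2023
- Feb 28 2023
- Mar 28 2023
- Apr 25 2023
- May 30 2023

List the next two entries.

Every date is a Tuesday; gaps 28, 35, 28, 28, 28, 35 days.
Each is the last Tuesday of its month (at least one falls on the 29th or later, ruling out '4th Tuesday').
Last Tuesday of June 2023: Jun 27 2023.
Last Tuesday of July 2023: Jul 25 2023.

Jun 27 2023, Jul 25 2023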